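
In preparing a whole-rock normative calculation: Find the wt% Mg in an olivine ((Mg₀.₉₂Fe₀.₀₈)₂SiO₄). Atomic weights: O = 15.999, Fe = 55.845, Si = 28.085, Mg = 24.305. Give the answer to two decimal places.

30.69 weight percent

Molar mass of (Mg₀.₉₂Fe₀.₀₈)₂SiO₄: 1.84*24.305 + 0.16*55.845 + 1*28.085 + 4*15.999 = 145.737 g/mol.
Mass of Mg per formula unit: 1.84 × 24.305 = 44.721 g.
Weight fraction Mg = 44.721 / 145.737 = 0.3069.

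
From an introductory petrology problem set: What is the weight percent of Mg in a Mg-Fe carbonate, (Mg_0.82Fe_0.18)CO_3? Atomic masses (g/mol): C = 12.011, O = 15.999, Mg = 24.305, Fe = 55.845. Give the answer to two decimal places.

22.15 wt%

Molar mass of (Mg_0.82Fe_0.18)CO_3: 0.82·24.305 + 0.18·55.845 + 1·12.011 + 3·15.999 = 89.990 g/mol.
Mass of Mg per formula unit: 0.82 × 24.305 = 19.930 g.
Weight fraction Mg = 19.930 / 89.990 = 0.2215.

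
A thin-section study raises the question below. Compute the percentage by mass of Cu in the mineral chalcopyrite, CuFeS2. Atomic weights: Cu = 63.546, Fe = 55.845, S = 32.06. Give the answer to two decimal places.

34.63 mass %

Molar mass of CuFeS2: 1×63.546 + 1×55.845 + 2×32.06 = 183.511 g/mol.
Mass of Cu per formula unit: 1 × 63.546 = 63.546 g.
Weight fraction Cu = 63.546 / 183.511 = 0.3463.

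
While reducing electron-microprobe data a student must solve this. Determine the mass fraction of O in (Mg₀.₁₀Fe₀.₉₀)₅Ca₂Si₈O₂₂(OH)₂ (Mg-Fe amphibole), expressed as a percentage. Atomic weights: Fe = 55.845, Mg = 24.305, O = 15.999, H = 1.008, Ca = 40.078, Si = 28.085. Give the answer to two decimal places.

M((Mg₀.₁₀Fe₀.₉₀)₅Ca₂Si₈O₂₂(OH)₂) = 954.283 g/mol.
O contributes 24 × 15.999 = 383.976 g per mole.
383.976/954.283 = 0.4024 → 40.24%.

40.24 mass %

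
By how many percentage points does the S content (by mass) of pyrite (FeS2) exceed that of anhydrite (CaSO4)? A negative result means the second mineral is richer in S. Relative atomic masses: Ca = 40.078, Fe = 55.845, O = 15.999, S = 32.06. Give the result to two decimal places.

M(FeS2) = 119.965 g/mol, so wt% S = 64.120/119.965 × 100 = 53.45%.
M(CaSO4) = 136.134 g/mol, so wt% S = 32.060/136.134 × 100 = 23.55%.
53.45 − 23.55 = 29.90 pp.

29.90 percentage points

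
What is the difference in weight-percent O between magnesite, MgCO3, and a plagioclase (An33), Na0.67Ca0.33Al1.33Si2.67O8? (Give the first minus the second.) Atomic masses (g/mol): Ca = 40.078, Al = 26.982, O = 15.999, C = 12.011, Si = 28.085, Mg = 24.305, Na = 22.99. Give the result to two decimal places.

9.08 percentage points

M(MgCO3) = 84.313 g/mol, so wt% O = 47.997/84.313 × 100 = 56.93%.
M(Na0.67Ca0.33Al1.33Si2.67O8) = 267.494 g/mol, so wt% O = 127.992/267.494 × 100 = 47.85%.
56.93 − 47.85 = 9.08 pp.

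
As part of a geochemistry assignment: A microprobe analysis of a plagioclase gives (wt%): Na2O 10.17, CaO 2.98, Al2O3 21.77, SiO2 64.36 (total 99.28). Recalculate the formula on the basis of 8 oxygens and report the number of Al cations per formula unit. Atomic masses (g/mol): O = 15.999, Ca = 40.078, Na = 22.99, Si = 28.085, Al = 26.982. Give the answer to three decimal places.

1.139 Al apfu

10.17 wt% Na2O ÷ 61.979 g/mol = 0.16409 mol, giving 0.32818 Na and 0.16409 O.
2.98 wt% CaO ÷ 56.077 g/mol = 0.05314 mol, giving 0.05314 Ca and 0.05314 O.
21.77 wt% Al2O3 ÷ 101.961 g/mol = 0.21351 mol, giving 0.42702 Al and 0.64053 O.
64.36 wt% SiO2 ÷ 60.083 g/mol = 1.07118 mol, giving 1.07118 Si and 2.14236 O.
Oxygen sums to 3.00012; scaling by 8/3.00012 = 2.66656 puts the formula on 8 O.
Al: 0.42702 × 2.66656 = 1.139 atoms per formula unit.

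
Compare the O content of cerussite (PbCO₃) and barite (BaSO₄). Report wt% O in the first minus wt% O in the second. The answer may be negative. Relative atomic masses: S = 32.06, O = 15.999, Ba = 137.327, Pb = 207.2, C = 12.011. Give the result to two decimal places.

-9.46 percentage points

O in PbCO₃: molar mass 267.208 g/mol; 3×15.999 = 47.997 g → 17.96 wt%.
O in BaSO₄: molar mass 233.383 g/mol; 4×15.999 = 63.996 g → 27.42 wt%.
Difference = 17.96 − 27.42 = -9.46 percentage points.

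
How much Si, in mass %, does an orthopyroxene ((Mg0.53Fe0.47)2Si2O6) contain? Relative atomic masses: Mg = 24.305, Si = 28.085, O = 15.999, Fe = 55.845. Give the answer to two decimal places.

Molar mass of (Mg0.53Fe0.47)2Si2O6: 1.06*24.305 + 0.94*55.845 + 2*28.085 + 6*15.999 = 230.422 g/mol.
Mass of Si per formula unit: 2 × 28.085 = 56.170 g.
Weight fraction Si = 56.170 / 230.422 = 0.2438.

24.38 mass %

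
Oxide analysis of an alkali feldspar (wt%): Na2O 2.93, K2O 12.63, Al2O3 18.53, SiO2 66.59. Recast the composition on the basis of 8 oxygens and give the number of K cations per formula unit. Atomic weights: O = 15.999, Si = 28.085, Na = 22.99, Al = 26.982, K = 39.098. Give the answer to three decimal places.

2.93 wt% Na2O ÷ 61.979 g/mol = 0.04727 mol, giving 0.09454 Na and 0.04727 O.
12.63 wt% K2O ÷ 94.195 g/mol = 0.13408 mol, giving 0.26816 K and 0.13408 O.
18.53 wt% Al2O3 ÷ 101.961 g/mol = 0.18174 mol, giving 0.36348 Al and 0.54522 O.
66.59 wt% SiO2 ÷ 60.083 g/mol = 1.10830 mol, giving 1.10830 Si and 2.21660 O.
Oxygen sums to 2.94317; scaling by 8/2.94317 = 2.71816 puts the formula on 8 O.
K: 0.26816 × 2.71816 = 0.729 atoms per formula unit.

0.729 K apfu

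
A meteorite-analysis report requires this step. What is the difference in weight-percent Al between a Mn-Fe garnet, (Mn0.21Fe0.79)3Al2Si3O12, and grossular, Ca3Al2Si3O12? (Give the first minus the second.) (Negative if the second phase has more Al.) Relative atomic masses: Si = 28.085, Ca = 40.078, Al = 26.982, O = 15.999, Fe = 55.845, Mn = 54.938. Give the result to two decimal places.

-1.13 percentage points

First mineral: 53.964 g Al in 497.171 g formula = 10.85 wt% Al.
Second mineral: 53.964 g Al in 450.441 g formula = 11.98 wt% Al.
10.85% − 11.98% gives a difference of -1.13 percentage points.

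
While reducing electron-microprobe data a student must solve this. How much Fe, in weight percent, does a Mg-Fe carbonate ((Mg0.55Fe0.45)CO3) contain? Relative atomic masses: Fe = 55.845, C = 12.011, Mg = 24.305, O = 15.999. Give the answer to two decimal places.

25.51 weight percent

Formula mass = 0.55×24.305 + 0.45×55.845 + 1×12.011 + 3×15.999 = 98.506 g/mol, of which 25.130 g is Fe.
So Fe makes up 25.130/98.506 = 0.2551 of the mass, i.e. 25.51%.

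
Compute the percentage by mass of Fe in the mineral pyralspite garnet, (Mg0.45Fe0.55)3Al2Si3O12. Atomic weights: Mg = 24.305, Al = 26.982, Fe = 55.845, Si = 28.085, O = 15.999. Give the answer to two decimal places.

Formula mass = 1.35·24.305 + 1.65·55.845 + 2·26.982 + 3·28.085 + 12·15.999 = 455.163 g/mol, of which 92.144 g is Fe.
So Fe makes up 92.144/455.163 = 0.2024 of the mass, i.e. 20.24%.

20.24 mass %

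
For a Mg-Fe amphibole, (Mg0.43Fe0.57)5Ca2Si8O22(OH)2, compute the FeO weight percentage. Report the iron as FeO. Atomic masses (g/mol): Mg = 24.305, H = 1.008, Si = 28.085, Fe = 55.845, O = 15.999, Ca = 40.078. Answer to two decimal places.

M((Mg0.43Fe0.57)5Ca2Si8O22(OH)2) = 902.242 g/mol; M(FeO) = 71.844 g/mol.
Moles FeO per formula unit = 2.85 Fe ÷ 1 = 2.8500.
FeO fraction = (2.8500 × 71.844) / 902.242 = 204.755/902.242 = 0.2269.

22.69 wt%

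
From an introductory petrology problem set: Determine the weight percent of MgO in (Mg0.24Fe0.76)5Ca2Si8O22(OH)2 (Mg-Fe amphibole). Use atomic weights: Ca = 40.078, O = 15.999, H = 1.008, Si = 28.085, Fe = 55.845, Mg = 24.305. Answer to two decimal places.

5.19 wt%

Molar mass of (Mg0.24Fe0.76)5Ca2Si8O22(OH)2 = 1.20×24.305 + 3.80×55.845 + 2×40.078 + 8×28.085 + 24×15.999 + 2×1.008 = 932.205 g/mol.
Each formula unit contains 1.20 Mg, equivalent to 1.20/1 = 1.2000 mol MgO.
M(MgO) = 1×24.305 + 1×15.999 = 40.304 g/mol.
Mass of MgO per formula unit = 1.2000 × 40.304 = 48.365 g.
MgO wt% = 48.365 / 932.205 × 100 = 5.19%.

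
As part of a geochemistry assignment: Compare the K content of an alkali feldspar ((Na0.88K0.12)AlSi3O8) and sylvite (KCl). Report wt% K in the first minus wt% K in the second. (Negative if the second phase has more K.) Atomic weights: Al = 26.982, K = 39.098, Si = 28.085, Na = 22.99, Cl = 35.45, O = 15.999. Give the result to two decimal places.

-50.67 percentage points

K in (Na0.88K0.12)AlSi3O8: molar mass 264.152 g/mol; 0.12×39.098 = 4.692 g → 1.78 wt%.
K in KCl: molar mass 74.548 g/mol; 1×39.098 = 39.098 g → 52.45 wt%.
Difference = 1.78 − 52.45 = -50.67 percentage points.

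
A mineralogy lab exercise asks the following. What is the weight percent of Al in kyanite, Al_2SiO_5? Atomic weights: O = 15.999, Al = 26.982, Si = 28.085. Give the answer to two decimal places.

M(Al_2SiO_5) = 162.044 g/mol.
Al contributes 2 × 26.982 = 53.964 g per mole.
53.964/162.044 = 0.3330 → 33.30%.

33.30 mass %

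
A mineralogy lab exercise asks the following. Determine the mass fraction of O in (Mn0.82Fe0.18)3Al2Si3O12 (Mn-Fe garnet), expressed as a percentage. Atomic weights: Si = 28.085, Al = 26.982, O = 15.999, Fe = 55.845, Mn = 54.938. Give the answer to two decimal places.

38.75 mass %

Molar mass of (Mn0.82Fe0.18)3Al2Si3O12: 2.46·54.938 + 0.54·55.845 + 2·26.982 + 3·28.085 + 12·15.999 = 495.511 g/mol.
Mass of O per formula unit: 12 × 15.999 = 191.988 g.
Weight fraction O = 191.988 / 495.511 = 0.3875.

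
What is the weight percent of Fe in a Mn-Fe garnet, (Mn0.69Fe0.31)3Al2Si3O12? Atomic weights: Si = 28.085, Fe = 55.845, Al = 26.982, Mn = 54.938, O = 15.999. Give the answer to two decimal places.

Molar mass of (Mn0.69Fe0.31)3Al2Si3O12: 2.07*54.938 + 0.93*55.845 + 2*26.982 + 3*28.085 + 12*15.999 = 495.865 g/mol.
Mass of Fe per formula unit: 0.93 × 55.845 = 51.936 g.
Weight fraction Fe = 51.936 / 495.865 = 0.1047.

10.47 mass %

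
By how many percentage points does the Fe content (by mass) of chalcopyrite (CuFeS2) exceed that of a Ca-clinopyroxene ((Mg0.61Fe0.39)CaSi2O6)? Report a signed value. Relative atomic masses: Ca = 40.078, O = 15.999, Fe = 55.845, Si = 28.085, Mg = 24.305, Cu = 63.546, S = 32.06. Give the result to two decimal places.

First mineral: 55.845 g Fe in 183.511 g formula = 30.43 wt% Fe.
Second mineral: 21.780 g Fe in 228.848 g formula = 9.52 wt% Fe.
30.43% − 9.52% gives a difference of 20.91 percentage points.

20.91 percentage points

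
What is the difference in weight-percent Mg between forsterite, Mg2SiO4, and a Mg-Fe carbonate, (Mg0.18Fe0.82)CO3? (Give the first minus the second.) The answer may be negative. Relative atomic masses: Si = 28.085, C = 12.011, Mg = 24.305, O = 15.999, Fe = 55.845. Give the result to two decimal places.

M(Mg2SiO4) = 140.691 g/mol, so wt% Mg = 48.610/140.691 × 100 = 34.55%.
M((Mg0.18Fe0.82)CO3) = 110.176 g/mol, so wt% Mg = 4.375/110.176 × 100 = 3.97%.
34.55 − 3.97 = 30.58 pp.

30.58 percentage points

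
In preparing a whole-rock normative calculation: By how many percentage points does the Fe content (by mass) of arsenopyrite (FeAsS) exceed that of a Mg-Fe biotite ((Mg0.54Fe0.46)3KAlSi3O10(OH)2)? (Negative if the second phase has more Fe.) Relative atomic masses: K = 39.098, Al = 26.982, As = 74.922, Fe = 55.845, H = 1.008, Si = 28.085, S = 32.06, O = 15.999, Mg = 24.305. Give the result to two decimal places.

M(FeAsS) = 162.827 g/mol, so wt% Fe = 55.845/162.827 × 100 = 34.30%.
M((Mg0.54Fe0.46)3KAlSi3O10(OH)2) = 460.779 g/mol, so wt% Fe = 77.066/460.779 × 100 = 16.73%.
34.30 − 16.73 = 17.57 pp.

17.57 percentage points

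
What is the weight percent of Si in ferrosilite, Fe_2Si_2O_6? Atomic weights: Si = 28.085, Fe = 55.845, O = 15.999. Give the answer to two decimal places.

Molar mass of Fe_2Si_2O_6: 2×55.845 + 2×28.085 + 6×15.999 = 263.854 g/mol.
Mass of Si per formula unit: 2 × 28.085 = 56.170 g.
Weight fraction Si = 56.170 / 263.854 = 0.2129.

21.29 weight percent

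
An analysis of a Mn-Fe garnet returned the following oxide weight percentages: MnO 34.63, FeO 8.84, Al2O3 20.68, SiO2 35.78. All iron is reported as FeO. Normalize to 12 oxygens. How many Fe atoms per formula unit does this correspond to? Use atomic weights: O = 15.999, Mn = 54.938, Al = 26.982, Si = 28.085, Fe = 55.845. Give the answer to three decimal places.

0.612 Fe apfu

MnO (M=70.937): mol = 0.48818; Mn = 0.48818, O = 0.48818.
FeO (M=71.844): mol = 0.12304; Fe = 0.12304, O = 0.12304.
Al2O3 (M=101.961): mol = 0.20282; Al = 0.40564, O = 0.60846.
SiO2 (M=60.083): mol = 0.59551; Si = 0.59551, O = 1.19102.
ΣO = 2.41070; factor = 12/ΣO = 4.97781.
Fe apfu = 0.12304 × 4.97781 = 0.612.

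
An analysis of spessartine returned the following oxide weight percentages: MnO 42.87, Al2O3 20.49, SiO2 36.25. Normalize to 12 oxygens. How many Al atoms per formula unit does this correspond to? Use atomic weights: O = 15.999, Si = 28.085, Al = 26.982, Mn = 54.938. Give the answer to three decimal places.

42.87 wt% MnO ÷ 70.937 g/mol = 0.60434 mol, giving 0.60434 Mn and 0.60434 O.
20.49 wt% Al2O3 ÷ 101.961 g/mol = 0.20096 mol, giving 0.40192 Al and 0.60288 O.
36.25 wt% SiO2 ÷ 60.083 g/mol = 0.60333 mol, giving 0.60333 Si and 1.20666 O.
Oxygen sums to 2.41388; scaling by 12/2.41388 = 4.97125 puts the formula on 12 O.
Al: 0.40192 × 4.97125 = 1.998 atoms per formula unit.

1.998 Al apfu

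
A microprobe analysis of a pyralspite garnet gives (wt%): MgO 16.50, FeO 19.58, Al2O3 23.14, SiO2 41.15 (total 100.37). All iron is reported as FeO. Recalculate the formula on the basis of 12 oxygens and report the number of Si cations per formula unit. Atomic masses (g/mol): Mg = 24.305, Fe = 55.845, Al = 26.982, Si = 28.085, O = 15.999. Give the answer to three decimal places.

3.008 Si apfu

16.50 wt% MgO ÷ 40.304 g/mol = 0.40939 mol, giving 0.40939 Mg and 0.40939 O.
19.58 wt% FeO ÷ 71.844 g/mol = 0.27253 mol, giving 0.27253 Fe and 0.27253 O.
23.14 wt% Al2O3 ÷ 101.961 g/mol = 0.22695 mol, giving 0.45390 Al and 0.68085 O.
41.15 wt% SiO2 ÷ 60.083 g/mol = 0.68489 mol, giving 0.68489 Si and 1.36978 O.
Oxygen sums to 2.73255; scaling by 12/2.73255 = 4.39150 puts the formula on 12 O.
Si: 0.68489 × 4.39150 = 3.008 atoms per formula unit.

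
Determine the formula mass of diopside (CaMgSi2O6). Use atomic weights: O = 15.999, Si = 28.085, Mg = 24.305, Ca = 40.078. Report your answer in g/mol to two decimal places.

M = 1×40.078 + 1×24.305 + 2×28.085 + 6×15.999

216.55 g/mol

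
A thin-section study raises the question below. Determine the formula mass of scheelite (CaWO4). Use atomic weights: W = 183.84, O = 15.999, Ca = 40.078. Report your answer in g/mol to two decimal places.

Ca: 1 × 40.078 = 40.0780
W: 1 × 183.84 = 183.8400
O: 4 × 15.999 = 63.9960
Summing the contributions gives the formula mass.

287.91 g/mol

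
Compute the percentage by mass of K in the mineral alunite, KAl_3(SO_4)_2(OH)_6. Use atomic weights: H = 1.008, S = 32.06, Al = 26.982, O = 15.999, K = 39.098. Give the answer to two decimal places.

9.44 wt%

M(KAl_3(SO_4)_2(OH)_6) = 414.198 g/mol.
K contributes 1 × 39.098 = 39.098 g per mole.
39.098/414.198 = 0.0944 → 9.44%.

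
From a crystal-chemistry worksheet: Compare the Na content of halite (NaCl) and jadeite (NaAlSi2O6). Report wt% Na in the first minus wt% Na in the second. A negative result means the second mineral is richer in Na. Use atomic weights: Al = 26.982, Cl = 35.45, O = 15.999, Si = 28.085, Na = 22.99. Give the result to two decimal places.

M(NaCl) = 58.440 g/mol, so wt% Na = 22.990/58.440 × 100 = 39.34%.
M(NaAlSi2O6) = 202.136 g/mol, so wt% Na = 22.990/202.136 × 100 = 11.37%.
39.34 − 11.37 = 27.97 pp.

27.97 percentage points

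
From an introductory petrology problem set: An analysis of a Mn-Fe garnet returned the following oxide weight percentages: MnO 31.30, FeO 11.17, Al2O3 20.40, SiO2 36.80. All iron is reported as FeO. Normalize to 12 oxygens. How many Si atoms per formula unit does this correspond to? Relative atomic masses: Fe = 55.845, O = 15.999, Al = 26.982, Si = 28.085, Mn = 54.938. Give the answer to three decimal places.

3.035 Si apfu

MnO: 31.30/70.937 = 0.44124 mol → 0.44124 mol Mn, 0.44124 mol O.
FeO: 11.17/71.844 = 0.15548 mol → 0.15548 mol Fe, 0.15548 mol O.
Al2O3: 20.40/101.961 = 0.20008 mol → 0.40016 mol Al, 0.60024 mol O.
SiO2: 36.80/60.083 = 0.61249 mol → 0.61249 mol Si, 1.22498 mol O.
Total oxygen = 2.42194 mol. Normalization factor = 12/2.42194 = 4.95471.
Si per 12 O = 0.61249 × 4.95471 = 3.035.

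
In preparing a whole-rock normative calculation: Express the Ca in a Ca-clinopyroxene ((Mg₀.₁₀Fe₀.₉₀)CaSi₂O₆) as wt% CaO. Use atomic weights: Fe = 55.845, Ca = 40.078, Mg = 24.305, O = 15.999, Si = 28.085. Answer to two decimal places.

22.89 wt%

M((Mg₀.₁₀Fe₀.₉₀)CaSi₂O₆) = 244.933 g/mol; M(CaO) = 56.077 g/mol.
Moles CaO per formula unit = 1 Ca ÷ 1 = 1.0000.
CaO fraction = (1.0000 × 56.077) / 244.933 = 56.077/244.933 = 0.2289.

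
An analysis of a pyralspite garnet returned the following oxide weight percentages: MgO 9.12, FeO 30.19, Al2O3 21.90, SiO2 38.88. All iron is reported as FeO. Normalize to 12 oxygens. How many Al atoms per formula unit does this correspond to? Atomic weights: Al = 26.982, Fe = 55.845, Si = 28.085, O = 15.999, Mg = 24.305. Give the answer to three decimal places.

1.994 Al apfu

MgO: 9.12/40.304 = 0.22628 mol → 0.22628 mol Mg, 0.22628 mol O.
FeO: 30.19/71.844 = 0.42022 mol → 0.42022 mol Fe, 0.42022 mol O.
Al2O3: 21.90/101.961 = 0.21479 mol → 0.42958 mol Al, 0.64437 mol O.
SiO2: 38.88/60.083 = 0.64710 mol → 0.64710 mol Si, 1.29420 mol O.
Total oxygen = 2.58507 mol. Normalization factor = 12/2.58507 = 4.64204.
Al per 12 O = 0.42958 × 4.64204 = 1.994.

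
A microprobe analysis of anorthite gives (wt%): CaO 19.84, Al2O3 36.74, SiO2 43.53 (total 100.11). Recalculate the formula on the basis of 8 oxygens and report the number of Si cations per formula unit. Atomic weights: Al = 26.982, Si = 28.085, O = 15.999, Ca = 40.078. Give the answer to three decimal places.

2.010 Si apfu

CaO: 19.84/56.077 = 0.35380 mol → 0.35380 mol Ca, 0.35380 mol O.
Al2O3: 36.74/101.961 = 0.36033 mol → 0.72066 mol Al, 1.08099 mol O.
SiO2: 43.53/60.083 = 0.72450 mol → 0.72450 mol Si, 1.44900 mol O.
Total oxygen = 2.88379 mol. Normalization factor = 8/2.88379 = 2.77413.
Si per 8 O = 0.72450 × 2.77413 = 2.010.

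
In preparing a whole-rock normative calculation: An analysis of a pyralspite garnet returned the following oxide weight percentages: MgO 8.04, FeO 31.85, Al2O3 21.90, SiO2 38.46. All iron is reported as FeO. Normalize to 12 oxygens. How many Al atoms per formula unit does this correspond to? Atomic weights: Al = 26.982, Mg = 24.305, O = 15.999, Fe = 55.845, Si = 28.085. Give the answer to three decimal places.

MgO: 8.04/40.304 = 0.19948 mol → 0.19948 mol Mg, 0.19948 mol O.
FeO: 31.85/71.844 = 0.44332 mol → 0.44332 mol Fe, 0.44332 mol O.
Al2O3: 21.90/101.961 = 0.21479 mol → 0.42958 mol Al, 0.64437 mol O.
SiO2: 38.46/60.083 = 0.64011 mol → 0.64011 mol Si, 1.28022 mol O.
Total oxygen = 2.56739 mol. Normalization factor = 12/2.56739 = 4.67401.
Al per 12 O = 0.42958 × 4.67401 = 2.008.

2.008 Al apfu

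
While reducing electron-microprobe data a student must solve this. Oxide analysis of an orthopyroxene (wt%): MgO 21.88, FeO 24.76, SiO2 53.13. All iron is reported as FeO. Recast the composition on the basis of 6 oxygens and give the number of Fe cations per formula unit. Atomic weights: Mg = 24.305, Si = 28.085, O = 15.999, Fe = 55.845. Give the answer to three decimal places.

0.779 Fe apfu

MgO: 21.88/40.304 = 0.54287 mol → 0.54287 mol Mg, 0.54287 mol O.
FeO: 24.76/71.844 = 0.34464 mol → 0.34464 mol Fe, 0.34464 mol O.
SiO2: 53.13/60.083 = 0.88428 mol → 0.88428 mol Si, 1.76856 mol O.
Total oxygen = 2.65607 mol. Normalization factor = 6/2.65607 = 2.25898.
Fe per 6 O = 0.34464 × 2.25898 = 0.779.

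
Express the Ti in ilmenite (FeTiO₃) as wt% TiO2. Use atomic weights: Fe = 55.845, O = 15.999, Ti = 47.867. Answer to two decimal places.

52.64 wt%

Molar mass of FeTiO₃ = 1·55.845 + 1·47.867 + 3·15.999 = 151.709 g/mol.
Each formula unit contains 1 Ti, equivalent to 1/1 = 1.0000 mol TiO2.
M(TiO2) = 1×47.867 + 2×15.999 = 79.865 g/mol.
Mass of TiO2 per formula unit = 1.0000 × 79.865 = 79.865 g.
TiO2 wt% = 79.865 / 151.709 × 100 = 52.64%.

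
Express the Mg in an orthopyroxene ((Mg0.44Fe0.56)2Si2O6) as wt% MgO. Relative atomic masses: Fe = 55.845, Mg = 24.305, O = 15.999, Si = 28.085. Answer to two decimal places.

Molar mass of (Mg0.44Fe0.56)2Si2O6 = 0.88·24.305 + 1.12·55.845 + 2·28.085 + 6·15.999 = 236.099 g/mol.
Each formula unit contains 0.88 Mg, equivalent to 0.88/1 = 0.8800 mol MgO.
M(MgO) = 1×24.305 + 1×15.999 = 40.304 g/mol.
Mass of MgO per formula unit = 0.8800 × 40.304 = 35.468 g.
MgO wt% = 35.468 / 236.099 × 100 = 15.02%.

15.02 wt%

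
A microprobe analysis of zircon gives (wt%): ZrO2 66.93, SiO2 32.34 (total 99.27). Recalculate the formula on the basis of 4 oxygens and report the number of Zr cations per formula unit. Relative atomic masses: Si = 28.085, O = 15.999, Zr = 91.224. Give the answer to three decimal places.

ZrO2: 66.93/123.222 = 0.54317 mol → 0.54317 mol Zr, 1.08634 mol O.
SiO2: 32.34/60.083 = 0.53826 mol → 0.53826 mol Si, 1.07652 mol O.
Total oxygen = 2.16286 mol. Normalization factor = 4/2.16286 = 1.84940.
Zr per 4 O = 0.54317 × 1.84940 = 1.005.

1.005 Zr apfu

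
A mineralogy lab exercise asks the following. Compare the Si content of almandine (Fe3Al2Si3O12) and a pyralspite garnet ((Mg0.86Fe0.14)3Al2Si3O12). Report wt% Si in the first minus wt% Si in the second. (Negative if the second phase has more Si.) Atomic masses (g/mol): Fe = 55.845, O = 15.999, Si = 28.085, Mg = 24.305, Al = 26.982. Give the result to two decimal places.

-3.31 percentage points

First mineral: 84.255 g Si in 497.742 g formula = 16.93 wt% Si.
Second mineral: 84.255 g Si in 416.369 g formula = 20.24 wt% Si.
16.93% − 20.24% gives a difference of -3.31 percentage points.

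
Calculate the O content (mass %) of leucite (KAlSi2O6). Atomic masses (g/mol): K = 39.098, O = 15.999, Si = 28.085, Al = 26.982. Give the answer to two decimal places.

43.98 mass %

Formula mass = 1·39.098 + 1·26.982 + 2·28.085 + 6·15.999 = 218.244 g/mol, of which 95.994 g is O.
So O makes up 95.994/218.244 = 0.4398 of the mass, i.e. 43.98%.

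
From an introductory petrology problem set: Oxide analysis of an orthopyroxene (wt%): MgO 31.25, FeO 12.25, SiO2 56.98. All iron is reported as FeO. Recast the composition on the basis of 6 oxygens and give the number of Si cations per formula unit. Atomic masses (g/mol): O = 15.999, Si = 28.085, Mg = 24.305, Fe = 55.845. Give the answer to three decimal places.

MgO (M=40.304): mol = 0.77536; Mg = 0.77536, O = 0.77536.
FeO (M=71.844): mol = 0.17051; Fe = 0.17051, O = 0.17051.
SiO2 (M=60.083): mol = 0.94835; Si = 0.94835, O = 1.89670.
ΣO = 2.84257; factor = 6/ΣO = 2.11077.
Si apfu = 0.94835 × 2.11077 = 2.002.

2.002 Si apfu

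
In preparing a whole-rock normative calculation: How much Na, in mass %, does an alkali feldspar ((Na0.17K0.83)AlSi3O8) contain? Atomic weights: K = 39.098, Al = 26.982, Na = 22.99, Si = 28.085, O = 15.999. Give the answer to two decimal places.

Formula mass = 0.17·22.99 + 0.83·39.098 + 1·26.982 + 3·28.085 + 8·15.999 = 275.589 g/mol, of which 3.908 g is Na.
So Na makes up 3.908/275.589 = 0.0142 of the mass, i.e. 1.42%.

1.42 mass %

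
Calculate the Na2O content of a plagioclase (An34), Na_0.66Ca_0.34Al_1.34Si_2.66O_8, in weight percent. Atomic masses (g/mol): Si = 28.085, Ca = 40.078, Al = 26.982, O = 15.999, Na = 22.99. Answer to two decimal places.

Molar mass of Na_0.66Ca_0.34Al_1.34Si_2.66O_8 = 0.66*22.99 + 0.34*40.078 + 1.34*26.982 + 2.66*28.085 + 8*15.999 = 267.654 g/mol.
Each formula unit contains 0.66 Na, equivalent to 0.66/2 = 0.3300 mol Na2O.
M(Na2O) = 2×22.99 + 1×15.999 = 61.979 g/mol.
Mass of Na2O per formula unit = 0.3300 × 61.979 = 20.453 g.
Na2O wt% = 20.453 / 267.654 × 100 = 7.64%.

7.64 wt%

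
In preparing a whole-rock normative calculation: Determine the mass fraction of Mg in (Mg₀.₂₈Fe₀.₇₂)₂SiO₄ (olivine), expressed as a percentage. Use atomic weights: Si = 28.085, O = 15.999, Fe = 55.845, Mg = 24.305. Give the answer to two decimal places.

7.31 weight percent

M((Mg₀.₂₈Fe₀.₇₂)₂SiO₄) = 186.109 g/mol.
Mg contributes 0.56 × 24.305 = 13.611 g per mole.
13.611/186.109 = 0.0731 → 7.31%.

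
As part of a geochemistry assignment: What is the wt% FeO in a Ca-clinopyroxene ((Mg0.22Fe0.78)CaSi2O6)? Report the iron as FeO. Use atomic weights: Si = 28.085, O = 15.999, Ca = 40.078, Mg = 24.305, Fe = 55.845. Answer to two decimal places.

23.24 wt%

Formula mass = 241.148 g/mol.
0.78 Fe → 0.7800 mol FeO per formula unit; M(FeO) = 71.844, so FeO mass = 56.038 g.
56.038/241.148 × 100 = 23.24 wt%.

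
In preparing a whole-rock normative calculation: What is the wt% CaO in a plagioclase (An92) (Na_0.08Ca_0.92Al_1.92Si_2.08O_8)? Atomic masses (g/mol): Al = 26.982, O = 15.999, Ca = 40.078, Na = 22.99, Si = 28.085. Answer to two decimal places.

M(Na_0.08Ca_0.92Al_1.92Si_2.08O_8) = 276.925 g/mol; M(CaO) = 56.077 g/mol.
Moles CaO per formula unit = 0.92 Ca ÷ 1 = 0.9200.
CaO fraction = (0.9200 × 56.077) / 276.925 = 51.591/276.925 = 0.1863.

18.63 wt%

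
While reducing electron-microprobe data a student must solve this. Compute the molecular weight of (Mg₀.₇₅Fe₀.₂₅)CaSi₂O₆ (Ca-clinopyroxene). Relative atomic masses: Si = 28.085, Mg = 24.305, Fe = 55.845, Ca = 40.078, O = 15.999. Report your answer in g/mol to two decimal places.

224.43 g/mol

The formula mass is the sum 0.75*24.305 + 0.25*55.845 + 1*40.078 + 2*28.085 + 6*15.999.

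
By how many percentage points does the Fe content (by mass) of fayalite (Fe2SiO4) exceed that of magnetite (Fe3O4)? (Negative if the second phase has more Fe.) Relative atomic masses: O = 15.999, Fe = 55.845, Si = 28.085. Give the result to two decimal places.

Fe in Fe2SiO4: molar mass 203.771 g/mol; 2×55.845 = 111.690 g → 54.81 wt%.
Fe in Fe3O4: molar mass 231.531 g/mol; 3×55.845 = 167.535 g → 72.36 wt%.
Difference = 54.81 − 72.36 = -17.55 percentage points.

-17.55 percentage points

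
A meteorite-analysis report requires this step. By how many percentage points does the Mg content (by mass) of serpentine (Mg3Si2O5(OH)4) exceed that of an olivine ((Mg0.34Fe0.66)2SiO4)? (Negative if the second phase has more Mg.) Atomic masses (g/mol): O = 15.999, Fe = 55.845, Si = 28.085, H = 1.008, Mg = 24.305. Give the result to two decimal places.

First mineral: 72.915 g Mg in 277.108 g formula = 26.31 wt% Mg.
Second mineral: 16.527 g Mg in 182.324 g formula = 9.06 wt% Mg.
26.31% − 9.06% gives a difference of 17.25 percentage points.

17.25 percentage points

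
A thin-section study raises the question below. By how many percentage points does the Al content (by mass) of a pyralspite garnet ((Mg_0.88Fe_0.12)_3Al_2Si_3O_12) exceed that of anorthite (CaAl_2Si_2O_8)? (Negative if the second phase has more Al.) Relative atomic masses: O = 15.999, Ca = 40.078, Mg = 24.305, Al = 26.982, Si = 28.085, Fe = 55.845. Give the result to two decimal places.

Al in (Mg_0.88Fe_0.12)_3Al_2Si_3O_12: molar mass 414.476 g/mol; 2×26.982 = 53.964 g → 13.02 wt%.
Al in CaAl_2Si_2O_8: molar mass 278.204 g/mol; 2×26.982 = 53.964 g → 19.40 wt%.
Difference = 13.02 − 19.40 = -6.38 percentage points.

-6.38 percentage points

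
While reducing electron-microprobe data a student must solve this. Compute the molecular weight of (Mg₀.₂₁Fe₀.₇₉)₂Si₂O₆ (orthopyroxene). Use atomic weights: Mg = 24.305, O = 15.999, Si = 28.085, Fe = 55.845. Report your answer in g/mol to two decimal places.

250.61 g/mol

Mg: 0.42 × 24.305 = 10.2081
Fe: 1.58 × 55.845 = 88.2351
Si: 2 × 28.085 = 56.1700
O: 6 × 15.999 = 95.9940
Summing the contributions gives the formula mass.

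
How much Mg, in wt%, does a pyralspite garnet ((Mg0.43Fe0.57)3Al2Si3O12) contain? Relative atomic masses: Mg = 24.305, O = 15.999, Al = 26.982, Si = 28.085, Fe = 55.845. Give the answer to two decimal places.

Molar mass of (Mg0.43Fe0.57)3Al2Si3O12: 1.29·24.305 + 1.71·55.845 + 2·26.982 + 3·28.085 + 12·15.999 = 457.055 g/mol.
Mass of Mg per formula unit: 1.29 × 24.305 = 31.353 g.
Weight fraction Mg = 31.353 / 457.055 = 0.0686.

6.86 wt%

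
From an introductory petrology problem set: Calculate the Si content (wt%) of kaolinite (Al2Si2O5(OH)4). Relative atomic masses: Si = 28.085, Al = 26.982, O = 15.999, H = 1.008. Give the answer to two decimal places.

21.76 wt%

Formula mass = 2×26.982 + 2×28.085 + 9×15.999 + 4×1.008 = 258.157 g/mol, of which 56.170 g is Si.
So Si makes up 56.170/258.157 = 0.2176 of the mass, i.e. 21.76%.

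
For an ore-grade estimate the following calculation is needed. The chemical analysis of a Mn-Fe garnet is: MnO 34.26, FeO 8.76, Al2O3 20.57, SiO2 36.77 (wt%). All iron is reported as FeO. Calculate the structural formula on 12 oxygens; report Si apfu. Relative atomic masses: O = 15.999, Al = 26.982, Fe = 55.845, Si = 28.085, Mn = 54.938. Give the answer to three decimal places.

MnO (M=70.937): mol = 0.48296; Mn = 0.48296, O = 0.48296.
FeO (M=71.844): mol = 0.12193; Fe = 0.12193, O = 0.12193.
Al2O3 (M=101.961): mol = 0.20174; Al = 0.40348, O = 0.60522.
SiO2 (M=60.083): mol = 0.61199; Si = 0.61199, O = 1.22398.
ΣO = 2.43409; factor = 12/ΣO = 4.92997.
Si apfu = 0.61199 × 4.92997 = 3.017.

3.017 Si apfu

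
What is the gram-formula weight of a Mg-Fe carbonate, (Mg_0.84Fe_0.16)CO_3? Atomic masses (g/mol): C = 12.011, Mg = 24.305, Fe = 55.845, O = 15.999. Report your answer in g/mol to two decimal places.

M = 0.84*24.305 + 0.16*55.845 + 1*12.011 + 3*15.999

89.36 g/mol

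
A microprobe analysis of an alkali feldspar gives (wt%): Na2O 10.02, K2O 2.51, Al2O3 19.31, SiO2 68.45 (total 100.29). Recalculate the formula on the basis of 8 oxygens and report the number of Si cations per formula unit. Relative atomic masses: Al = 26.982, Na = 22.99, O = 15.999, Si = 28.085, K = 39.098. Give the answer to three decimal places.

Na2O (M=61.979): mol = 0.16167; Na = 0.32334, O = 0.16167.
K2O (M=94.195): mol = 0.02665; K = 0.05330, O = 0.02665.
Al2O3 (M=101.961): mol = 0.18939; Al = 0.37878, O = 0.56817.
SiO2 (M=60.083): mol = 1.13926; Si = 1.13926, O = 2.27852.
ΣO = 3.03501; factor = 8/ΣO = 2.63591.
Si apfu = 1.13926 × 2.63591 = 3.003.

3.003 Si apfu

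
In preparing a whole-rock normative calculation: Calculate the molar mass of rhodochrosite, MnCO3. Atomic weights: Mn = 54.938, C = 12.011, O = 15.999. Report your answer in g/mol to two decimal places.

114.95 g/mol

The formula mass is the sum 1(54.938) + 1(12.011) + 3(15.999).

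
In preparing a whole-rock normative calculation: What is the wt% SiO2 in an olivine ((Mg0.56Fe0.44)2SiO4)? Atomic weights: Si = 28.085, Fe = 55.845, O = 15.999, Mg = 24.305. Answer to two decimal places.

M((Mg0.56Fe0.44)2SiO4) = 168.446 g/mol; M(SiO2) = 60.083 g/mol.
Moles SiO2 per formula unit = 1 Si ÷ 1 = 1.0000.
SiO2 fraction = (1.0000 × 60.083) / 168.446 = 60.083/168.446 = 0.3567.

35.67 wt%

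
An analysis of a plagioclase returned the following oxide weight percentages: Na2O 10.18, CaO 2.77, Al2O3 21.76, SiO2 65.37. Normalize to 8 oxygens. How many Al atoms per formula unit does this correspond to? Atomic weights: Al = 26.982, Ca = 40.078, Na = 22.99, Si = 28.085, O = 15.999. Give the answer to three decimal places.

1.127 Al apfu

Na2O (M=61.979): mol = 0.16425; Na = 0.32850, O = 0.16425.
CaO (M=56.077): mol = 0.04940; Ca = 0.04940, O = 0.04940.
Al2O3 (M=101.961): mol = 0.21341; Al = 0.42682, O = 0.64023.
SiO2 (M=60.083): mol = 1.08799; Si = 1.08799, O = 2.17598.
ΣO = 3.02986; factor = 8/ΣO = 2.64039.
Al apfu = 0.42682 × 2.64039 = 1.127.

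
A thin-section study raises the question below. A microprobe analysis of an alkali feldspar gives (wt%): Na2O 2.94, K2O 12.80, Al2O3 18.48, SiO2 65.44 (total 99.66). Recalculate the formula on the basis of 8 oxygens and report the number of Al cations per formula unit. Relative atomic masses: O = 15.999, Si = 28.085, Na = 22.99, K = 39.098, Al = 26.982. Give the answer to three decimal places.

Na2O (M=61.979): mol = 0.04744; Na = 0.09488, O = 0.04744.
K2O (M=94.195): mol = 0.13589; K = 0.27178, O = 0.13589.
Al2O3 (M=101.961): mol = 0.18125; Al = 0.36250, O = 0.54375.
SiO2 (M=60.083): mol = 1.08916; Si = 1.08916, O = 2.17832.
ΣO = 2.90540; factor = 8/ΣO = 2.75349.
Al apfu = 0.36250 × 2.75349 = 0.998.

0.998 Al apfu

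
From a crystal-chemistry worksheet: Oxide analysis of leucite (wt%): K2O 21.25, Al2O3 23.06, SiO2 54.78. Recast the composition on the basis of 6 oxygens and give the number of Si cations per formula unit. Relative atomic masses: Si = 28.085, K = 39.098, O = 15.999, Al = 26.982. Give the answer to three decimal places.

K2O: 21.25/94.195 = 0.22560 mol → 0.45120 mol K, 0.22560 mol O.
Al2O3: 23.06/101.961 = 0.22616 mol → 0.45232 mol Al, 0.67848 mol O.
SiO2: 54.78/60.083 = 0.91174 mol → 0.91174 mol Si, 1.82348 mol O.
Total oxygen = 2.72756 mol. Normalization factor = 6/2.72756 = 2.19977.
Si per 6 O = 0.91174 × 2.19977 = 2.006.

2.006 Si apfu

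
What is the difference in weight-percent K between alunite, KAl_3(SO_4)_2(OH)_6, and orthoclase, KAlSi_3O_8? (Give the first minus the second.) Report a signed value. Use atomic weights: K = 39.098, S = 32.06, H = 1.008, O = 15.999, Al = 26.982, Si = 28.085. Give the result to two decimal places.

-4.61 percentage points

M(KAl_3(SO_4)_2(OH)_6) = 414.198 g/mol, so wt% K = 39.098/414.198 × 100 = 9.44%.
M(KAlSi_3O_8) = 278.327 g/mol, so wt% K = 39.098/278.327 × 100 = 14.05%.
9.44 − 14.05 = -4.61 pp.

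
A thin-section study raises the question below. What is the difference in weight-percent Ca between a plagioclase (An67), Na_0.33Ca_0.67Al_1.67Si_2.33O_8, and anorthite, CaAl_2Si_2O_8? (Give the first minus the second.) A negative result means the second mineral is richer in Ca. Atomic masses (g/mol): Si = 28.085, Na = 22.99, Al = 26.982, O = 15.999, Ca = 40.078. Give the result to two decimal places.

Ca in Na_0.33Ca_0.67Al_1.67Si_2.33O_8: molar mass 272.929 g/mol; 0.67×40.078 = 26.852 g → 9.84 wt%.
Ca in CaAl_2Si_2O_8: molar mass 278.204 g/mol; 1×40.078 = 40.078 g → 14.41 wt%.
Difference = 9.84 − 14.41 = -4.57 percentage points.

-4.57 percentage points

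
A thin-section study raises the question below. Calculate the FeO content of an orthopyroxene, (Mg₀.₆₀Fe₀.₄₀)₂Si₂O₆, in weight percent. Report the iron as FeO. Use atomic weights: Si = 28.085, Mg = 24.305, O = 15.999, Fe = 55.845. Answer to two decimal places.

Formula mass = 226.006 g/mol.
0.80 Fe → 0.8000 mol FeO per formula unit; M(FeO) = 71.844, so FeO mass = 57.475 g.
57.475/226.006 × 100 = 25.43 wt%.

25.43 wt%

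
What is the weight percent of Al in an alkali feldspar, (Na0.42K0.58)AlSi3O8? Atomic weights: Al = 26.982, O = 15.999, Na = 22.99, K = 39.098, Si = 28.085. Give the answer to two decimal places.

9.94 wt%

Molar mass of (Na0.42K0.58)AlSi3O8: 0.42·22.99 + 0.58·39.098 + 1·26.982 + 3·28.085 + 8·15.999 = 271.562 g/mol.
Mass of Al per formula unit: 1 × 26.982 = 26.982 g.
Weight fraction Al = 26.982 / 271.562 = 0.0994.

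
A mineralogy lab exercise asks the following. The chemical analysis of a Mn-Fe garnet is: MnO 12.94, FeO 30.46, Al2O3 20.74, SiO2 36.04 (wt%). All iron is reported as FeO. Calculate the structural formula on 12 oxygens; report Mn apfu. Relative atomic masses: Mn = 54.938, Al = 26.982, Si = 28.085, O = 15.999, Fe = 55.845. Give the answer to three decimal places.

0.906 Mn apfu

MnO (M=70.937): mol = 0.18242; Mn = 0.18242, O = 0.18242.
FeO (M=71.844): mol = 0.42397; Fe = 0.42397, O = 0.42397.
Al2O3 (M=101.961): mol = 0.20341; Al = 0.40682, O = 0.61023.
SiO2 (M=60.083): mol = 0.59984; Si = 0.59984, O = 1.19968.
ΣO = 2.41630; factor = 12/ΣO = 4.96627.
Mn apfu = 0.18242 × 4.96627 = 0.906.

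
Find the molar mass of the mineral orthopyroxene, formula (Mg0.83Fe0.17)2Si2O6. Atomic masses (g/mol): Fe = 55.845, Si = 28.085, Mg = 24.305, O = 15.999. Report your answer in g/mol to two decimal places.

Mg: 1.66 × 24.305 = 40.3463
Fe: 0.34 × 55.845 = 18.9873
Si: 2 × 28.085 = 56.1700
O: 6 × 15.999 = 95.9940
Summing the contributions gives the formula mass.

211.50 g/mol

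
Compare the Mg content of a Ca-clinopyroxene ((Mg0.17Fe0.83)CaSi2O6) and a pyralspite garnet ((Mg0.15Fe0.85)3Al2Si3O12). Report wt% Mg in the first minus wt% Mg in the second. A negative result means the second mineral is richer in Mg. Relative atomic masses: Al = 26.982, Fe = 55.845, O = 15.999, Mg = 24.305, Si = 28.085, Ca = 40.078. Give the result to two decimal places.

M((Mg0.17Fe0.83)CaSi2O6) = 242.725 g/mol, so wt% Mg = 4.132/242.725 × 100 = 1.70%.
M((Mg0.15Fe0.85)3Al2Si3O12) = 483.549 g/mol, so wt% Mg = 10.937/483.549 × 100 = 2.26%.
1.70 − 2.26 = -0.56 pp.

-0.56 percentage points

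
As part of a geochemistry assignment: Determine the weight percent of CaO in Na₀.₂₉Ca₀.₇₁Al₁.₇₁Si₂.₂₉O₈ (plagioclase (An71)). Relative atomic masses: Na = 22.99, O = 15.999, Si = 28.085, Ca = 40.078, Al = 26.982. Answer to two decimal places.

Formula mass = 273.568 g/mol.
0.71 Ca → 0.7100 mol CaO per formula unit; M(CaO) = 56.077, so CaO mass = 39.815 g.
39.815/273.568 × 100 = 14.55 wt%.

14.55 wt%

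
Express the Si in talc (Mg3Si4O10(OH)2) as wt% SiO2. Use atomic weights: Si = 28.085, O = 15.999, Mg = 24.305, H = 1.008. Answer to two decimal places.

63.37 wt%

Formula mass = 379.259 g/mol.
4 Si → 4.0000 mol SiO2 per formula unit; M(SiO2) = 60.083, so SiO2 mass = 240.332 g.
240.332/379.259 × 100 = 63.37 wt%.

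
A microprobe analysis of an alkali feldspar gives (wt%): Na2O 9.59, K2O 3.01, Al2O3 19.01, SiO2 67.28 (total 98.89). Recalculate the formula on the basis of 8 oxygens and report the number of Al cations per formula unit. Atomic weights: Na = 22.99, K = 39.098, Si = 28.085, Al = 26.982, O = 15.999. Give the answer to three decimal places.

0.999 Al apfu

Na2O: 9.59/61.979 = 0.15473 mol → 0.30946 mol Na, 0.15473 mol O.
K2O: 3.01/94.195 = 0.03195 mol → 0.06390 mol K, 0.03195 mol O.
Al2O3: 19.01/101.961 = 0.18644 mol → 0.37288 mol Al, 0.55932 mol O.
SiO2: 67.28/60.083 = 1.11978 mol → 1.11978 mol Si, 2.23956 mol O.
Total oxygen = 2.98556 mol. Normalization factor = 8/2.98556 = 2.67956.
Al per 8 O = 0.37288 × 2.67956 = 0.999.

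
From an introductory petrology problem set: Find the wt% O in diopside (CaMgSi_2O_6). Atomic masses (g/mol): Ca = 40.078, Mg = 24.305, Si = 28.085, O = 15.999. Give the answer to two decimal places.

44.33 weight percent

M(CaMgSi_2O_6) = 216.547 g/mol.
O contributes 6 × 15.999 = 95.994 g per mole.
95.994/216.547 = 0.4433 → 44.33%.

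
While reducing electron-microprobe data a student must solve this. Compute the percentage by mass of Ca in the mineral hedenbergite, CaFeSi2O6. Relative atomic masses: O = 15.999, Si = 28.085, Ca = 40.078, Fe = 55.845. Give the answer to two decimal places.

16.15 wt%

M(CaFeSi2O6) = 248.087 g/mol.
Ca contributes 1 × 40.078 = 40.078 g per mole.
40.078/248.087 = 0.1615 → 16.15%.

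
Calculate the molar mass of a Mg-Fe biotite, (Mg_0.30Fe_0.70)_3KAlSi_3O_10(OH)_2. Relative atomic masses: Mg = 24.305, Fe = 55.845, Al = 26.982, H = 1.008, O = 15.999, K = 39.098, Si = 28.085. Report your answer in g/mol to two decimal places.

The formula mass is the sum 0.90*24.305 + 2.10*55.845 + 1*39.098 + 1*26.982 + 3*28.085 + 12*15.999 + 2*1.008.

483.49 g/mol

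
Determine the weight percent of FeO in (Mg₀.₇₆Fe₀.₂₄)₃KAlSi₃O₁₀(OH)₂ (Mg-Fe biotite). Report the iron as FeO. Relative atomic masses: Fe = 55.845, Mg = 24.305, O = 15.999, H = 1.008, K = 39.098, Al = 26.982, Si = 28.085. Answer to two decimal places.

M((Mg₀.₇₆Fe₀.₂₄)₃KAlSi₃O₁₀(OH)₂) = 439.963 g/mol; M(FeO) = 71.844 g/mol.
Moles FeO per formula unit = 0.72 Fe ÷ 1 = 0.7200.
FeO fraction = (0.7200 × 71.844) / 439.963 = 51.728/439.963 = 0.1176.

11.76 wt%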